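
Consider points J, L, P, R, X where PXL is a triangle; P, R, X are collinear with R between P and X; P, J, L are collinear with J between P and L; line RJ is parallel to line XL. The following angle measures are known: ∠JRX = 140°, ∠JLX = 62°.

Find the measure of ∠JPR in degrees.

∠JPR = 78°

1. ∠JRP = 40°  [linear pair at R on PX]
2. ∠PLX = 62°  [J on ray LP]
3. ∠LXP = 40°  [RJ∥XL, corresponding at R]
4. ∠LPX = 78°  [△PXL]
5. ∠JPR = 78°  [R on PX, J on PL]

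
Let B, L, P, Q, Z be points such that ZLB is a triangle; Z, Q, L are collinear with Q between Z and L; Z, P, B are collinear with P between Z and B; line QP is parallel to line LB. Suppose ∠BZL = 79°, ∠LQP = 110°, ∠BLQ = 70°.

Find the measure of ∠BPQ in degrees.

1. ∠PZQ = 79°  [Q on ZL, P on ZB]
2. ∠PQZ = 70°  [linear pair at Q on ZL]
3. ∠QPZ = 31°  [△ZQP]
4. ∠BPQ = 149°  [linear pair at P on ZB]

∠BPQ = 149°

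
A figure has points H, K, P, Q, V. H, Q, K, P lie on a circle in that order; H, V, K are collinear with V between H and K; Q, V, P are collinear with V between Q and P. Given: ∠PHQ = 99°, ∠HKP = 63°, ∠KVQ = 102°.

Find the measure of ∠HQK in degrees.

∠HQK = 123°

1. ∠HQP = 63°  [same arc HP]
2. ∠HVQ = 78°  [linear pair at V on HK]
3. ∠HPQ = 18°  [△HQP]
4. ∠KHQ = 39°  [△HVQ]
5. ∠HKQ = 18°  [same arc HQ]
6. ∠HQK = 123°  [△HQK]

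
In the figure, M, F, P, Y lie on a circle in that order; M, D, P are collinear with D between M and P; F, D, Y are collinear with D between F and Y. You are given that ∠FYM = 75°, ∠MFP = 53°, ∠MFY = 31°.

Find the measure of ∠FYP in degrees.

1. ∠FPM = 75°  [same arc MF]
2. ∠FMP = 52°  [△MFP]
3. ∠FYP = 52°  [same arc FP]

∠FYP = 52°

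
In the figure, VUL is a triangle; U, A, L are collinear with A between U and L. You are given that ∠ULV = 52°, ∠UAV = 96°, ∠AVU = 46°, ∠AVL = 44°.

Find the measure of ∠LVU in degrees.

1. ∠AUV = 38°  [△VUA]
2. ∠LUV = 38°  [A on ray UL]
3. ∠LVU = 90°  [△VUL]

∠LVU = 90°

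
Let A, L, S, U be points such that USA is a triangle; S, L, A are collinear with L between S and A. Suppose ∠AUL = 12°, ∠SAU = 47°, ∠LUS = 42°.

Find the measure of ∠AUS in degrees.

1. ∠LAU = 47°  [L on ray AS]
2. ∠ALU = 121°  [△ULA]
3. ∠SLU = 59°  [linear pair at L on SA]
4. ∠LSU = 79°  [△USL]
5. ∠ASU = 79°  [L on ray SA]
6. ∠AUS = 54°  [△USA]

∠AUS = 54°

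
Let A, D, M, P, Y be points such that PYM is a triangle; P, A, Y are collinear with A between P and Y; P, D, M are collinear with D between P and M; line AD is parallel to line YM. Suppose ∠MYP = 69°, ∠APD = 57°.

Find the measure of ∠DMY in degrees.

∠DMY = 54°

1. ∠DAP = 69°  [AD∥YM, corresponding at A]
2. ∠ADP = 54°  [△PAD]
3. ∠ADM = 126°  [linear pair at D on PM]
4. ∠DMY = 54°  [AD∥YM, co-interior at M–D]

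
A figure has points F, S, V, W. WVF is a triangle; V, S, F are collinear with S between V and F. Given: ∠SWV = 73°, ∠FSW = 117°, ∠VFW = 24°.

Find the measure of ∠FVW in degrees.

1. ∠VSW = 63°  [linear pair at S on VF]
2. ∠SVW = 44°  [△WVS]
3. ∠FVW = 44°  [S on ray VF]

∠FVW = 44°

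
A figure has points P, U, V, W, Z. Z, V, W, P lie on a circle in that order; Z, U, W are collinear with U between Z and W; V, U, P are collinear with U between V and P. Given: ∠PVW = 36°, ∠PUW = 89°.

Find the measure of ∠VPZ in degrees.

1. ∠PZW = 36°  [same arc WP]
2. ∠PUZ = 91°  [linear pair at U on ZW]
3. ∠VPZ = 53°  [△ZUP]

∠VPZ = 53°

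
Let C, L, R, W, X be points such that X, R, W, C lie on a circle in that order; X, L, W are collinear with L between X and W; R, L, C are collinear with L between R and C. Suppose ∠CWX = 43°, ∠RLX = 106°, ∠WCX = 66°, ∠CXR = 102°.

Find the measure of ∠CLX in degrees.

1. ∠CRX = 43°  [same arc XC]
2. ∠CXW = 71°  [△XWC]
3. ∠RCX = 35°  [△XRC]
4. ∠CLX = 74°  [△XLC]

∠CLX = 74°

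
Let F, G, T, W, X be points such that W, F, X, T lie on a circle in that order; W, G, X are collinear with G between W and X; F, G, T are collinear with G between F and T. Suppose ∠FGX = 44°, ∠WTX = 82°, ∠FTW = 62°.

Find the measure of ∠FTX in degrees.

∠FTX = 20°

1. ∠TGW = 44°  [vertical angles at G]
2. ∠TWX = 74°  [△WGT]
3. ∠TGX = 136°  [linear pair at G on WX]
4. ∠TXW = 24°  [△WXT]
5. ∠FTX = 20°  [△XGT]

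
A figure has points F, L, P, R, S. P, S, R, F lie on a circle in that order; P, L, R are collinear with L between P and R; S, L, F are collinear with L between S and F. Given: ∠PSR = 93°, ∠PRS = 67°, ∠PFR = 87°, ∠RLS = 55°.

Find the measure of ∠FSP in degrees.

1. ∠RPS = 20°  [△PSR]
2. ∠PLS = 125°  [linear pair at L on PR]
3. ∠FSP = 35°  [△PLS]

∠FSP = 35°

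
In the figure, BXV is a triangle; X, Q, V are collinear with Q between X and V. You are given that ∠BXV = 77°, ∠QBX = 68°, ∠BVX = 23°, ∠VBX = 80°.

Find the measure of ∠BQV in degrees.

∠BQV = 145°

1. ∠BXQ = 77°  [Q on ray XV]
2. ∠BQX = 35°  [△BXQ]
3. ∠BQV = 145°  [linear pair at Q on XV]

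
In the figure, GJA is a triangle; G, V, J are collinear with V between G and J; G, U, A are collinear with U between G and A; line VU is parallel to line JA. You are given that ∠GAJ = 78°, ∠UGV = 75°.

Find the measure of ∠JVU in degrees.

∠JVU = 153°

1. ∠GUV = 78°  [VU∥JA, corresponding at U]
2. ∠GVU = 27°  [△GVU]
3. ∠JVU = 153°  [linear pair at V on GJ]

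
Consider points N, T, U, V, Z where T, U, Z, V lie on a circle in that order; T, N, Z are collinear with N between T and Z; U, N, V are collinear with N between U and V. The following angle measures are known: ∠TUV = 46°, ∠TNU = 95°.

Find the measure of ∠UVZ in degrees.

∠UVZ = 39°

1. ∠TZV = 46°  [same arc TV]
2. ∠VNZ = 95°  [vertical angles at N]
3. ∠UVZ = 39°  [△ZNV]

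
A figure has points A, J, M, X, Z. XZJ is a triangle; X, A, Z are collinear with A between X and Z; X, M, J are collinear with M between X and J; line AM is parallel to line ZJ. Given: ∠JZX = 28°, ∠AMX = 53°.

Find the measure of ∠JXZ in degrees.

∠JXZ = 99°

1. ∠MAX = 28°  [AM∥ZJ, corresponding at A]
2. ∠AXM = 99°  [△XAM]
3. ∠JXZ = 99°  [A on XZ, M on XJ]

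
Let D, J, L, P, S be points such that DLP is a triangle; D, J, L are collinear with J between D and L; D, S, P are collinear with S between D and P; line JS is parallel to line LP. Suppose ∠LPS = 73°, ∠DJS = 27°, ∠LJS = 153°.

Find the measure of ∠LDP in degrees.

∠LDP = 80°

1. ∠DPL = 73°  [S on ray PD]
2. ∠DLP = 27°  [JS∥LP, corresponding at J]
3. ∠LDP = 80°  [△DLP]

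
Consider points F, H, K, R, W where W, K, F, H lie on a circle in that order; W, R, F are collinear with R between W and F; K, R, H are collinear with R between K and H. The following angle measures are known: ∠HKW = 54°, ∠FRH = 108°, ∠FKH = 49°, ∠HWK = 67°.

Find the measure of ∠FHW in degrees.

1. ∠HFW = 54°  [same arc WH]
2. ∠FWH = 49°  [same arc FH]
3. ∠FHW = 77°  [△WFH]

∠FHW = 77°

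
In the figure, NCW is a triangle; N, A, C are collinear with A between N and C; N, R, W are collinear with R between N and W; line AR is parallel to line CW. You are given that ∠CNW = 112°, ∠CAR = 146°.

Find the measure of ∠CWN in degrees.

1. ∠ANR = 112°  [A on NC, R on NW]
2. ∠NAR = 34°  [linear pair at A on NC]
3. ∠ARN = 34°  [△NAR]
4. ∠CWN = 34°  [AR∥CW, corresponding at R]

∠CWN = 34°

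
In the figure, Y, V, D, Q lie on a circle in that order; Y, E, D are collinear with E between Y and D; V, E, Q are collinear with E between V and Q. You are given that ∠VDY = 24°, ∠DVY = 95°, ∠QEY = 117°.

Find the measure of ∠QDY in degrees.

1. ∠VQY = 24°  [same arc YV]
2. ∠DQY = 85°  [cyclic YVDQ, opposite ∠V+∠Q]
3. ∠DYQ = 39°  [△YEQ]
4. ∠QDY = 56°  [△YDQ]

∠QDY = 56°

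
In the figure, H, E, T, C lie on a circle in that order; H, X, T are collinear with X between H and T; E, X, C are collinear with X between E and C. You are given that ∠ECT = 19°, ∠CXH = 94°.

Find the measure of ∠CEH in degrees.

∠CEH = 75°

1. ∠EHT = 19°  [same arc ET]
2. ∠EXT = 94°  [vertical angles at X]
3. ∠EXH = 86°  [linear pair at X on HT]
4. ∠CEH = 75°  [△HXE]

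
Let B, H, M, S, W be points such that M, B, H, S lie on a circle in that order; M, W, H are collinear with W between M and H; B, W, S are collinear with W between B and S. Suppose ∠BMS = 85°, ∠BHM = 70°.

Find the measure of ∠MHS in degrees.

1. ∠BSM = 70°  [same arc MB]
2. ∠MBS = 25°  [△MBS]
3. ∠MHS = 25°  [same arc MS]

∠MHS = 25°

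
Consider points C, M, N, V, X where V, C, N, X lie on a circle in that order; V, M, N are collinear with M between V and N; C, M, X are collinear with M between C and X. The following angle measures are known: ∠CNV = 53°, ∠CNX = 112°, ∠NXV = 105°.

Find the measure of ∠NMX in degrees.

1. ∠CXV = 53°  [same arc VC]
2. ∠CVX = 68°  [cyclic VCNX, opposite ∠V+∠N]
3. ∠NCV = 75°  [cyclic VCNX, opposite ∠C+∠X]
4. ∠VCX = 59°  [△VCX]
5. ∠CVN = 52°  [△VCN]
6. ∠VNX = 59°  [same arc VX]
7. ∠CXN = 52°  [same arc CN]
8. ∠NMX = 69°  [△NMX]

∠NMX = 69°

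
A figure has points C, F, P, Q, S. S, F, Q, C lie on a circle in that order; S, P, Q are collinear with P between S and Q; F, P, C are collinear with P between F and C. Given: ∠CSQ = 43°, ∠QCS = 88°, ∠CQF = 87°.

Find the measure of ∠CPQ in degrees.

∠CPQ = 81°

1. ∠CFQ = 43°  [same arc QC]
2. ∠CQS = 49°  [△SQC]
3. ∠FCQ = 50°  [△FQC]
4. ∠CPQ = 81°  [△QPC]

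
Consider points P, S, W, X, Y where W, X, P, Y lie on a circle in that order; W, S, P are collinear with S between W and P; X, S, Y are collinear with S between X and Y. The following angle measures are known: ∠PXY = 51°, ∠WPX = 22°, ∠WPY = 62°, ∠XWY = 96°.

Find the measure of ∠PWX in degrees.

∠PWX = 45°

1. ∠PSX = 107°  [△XSP]
2. ∠WXY = 62°  [same arc WY]
3. ∠WSX = 73°  [linear pair at S on WP]
4. ∠PWX = 45°  [△WSX]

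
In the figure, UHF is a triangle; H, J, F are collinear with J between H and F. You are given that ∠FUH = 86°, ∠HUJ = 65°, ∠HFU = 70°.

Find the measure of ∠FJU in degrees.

1. ∠FHU = 24°  [△UHF]
2. ∠JHU = 24°  [J on ray HF]
3. ∠HJU = 91°  [△UHJ]
4. ∠FJU = 89°  [linear pair at J on HF]

∠FJU = 89°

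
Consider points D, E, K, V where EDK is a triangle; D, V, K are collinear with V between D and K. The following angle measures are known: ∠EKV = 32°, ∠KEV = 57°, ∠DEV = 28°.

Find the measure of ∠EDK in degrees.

∠EDK = 63°

1. ∠EVK = 91°  [△EVK]
2. ∠DVE = 89°  [linear pair at V on DK]
3. ∠EDV = 63°  [△EDV]
4. ∠EDK = 63°  [V on ray DK]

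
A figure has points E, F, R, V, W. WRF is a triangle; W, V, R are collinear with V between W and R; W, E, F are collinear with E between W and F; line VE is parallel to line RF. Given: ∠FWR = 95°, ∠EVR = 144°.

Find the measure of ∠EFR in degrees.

∠EFR = 49°

1. ∠EWV = 95°  [V on WR, E on WF]
2. ∠EVW = 36°  [linear pair at V on WR]
3. ∠VEW = 49°  [△WVE]
4. ∠FEV = 131°  [linear pair at E on WF]
5. ∠EFR = 49°  [VE∥RF, co-interior at F–E]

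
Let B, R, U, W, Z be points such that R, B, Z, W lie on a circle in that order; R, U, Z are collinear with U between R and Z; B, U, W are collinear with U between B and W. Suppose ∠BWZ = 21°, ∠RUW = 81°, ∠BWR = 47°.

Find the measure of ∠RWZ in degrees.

1. ∠WUZ = 99°  [linear pair at U on RZ]
2. ∠WRZ = 52°  [△RUW]
3. ∠RZW = 60°  [△ZUW]
4. ∠RWZ = 68°  [△RZW]

∠RWZ = 68°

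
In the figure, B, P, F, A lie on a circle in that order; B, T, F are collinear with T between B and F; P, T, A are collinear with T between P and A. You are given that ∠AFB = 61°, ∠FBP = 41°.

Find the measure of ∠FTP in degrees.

1. ∠APB = 61°  [same arc BA]
2. ∠BTP = 78°  [△BTP]
3. ∠FTP = 102°  [linear pair at T on BF]

∠FTP = 102°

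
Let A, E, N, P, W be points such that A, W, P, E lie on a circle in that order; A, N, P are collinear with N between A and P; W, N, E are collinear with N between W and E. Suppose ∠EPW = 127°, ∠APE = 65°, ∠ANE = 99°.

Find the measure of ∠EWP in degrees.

∠EWP = 19°

1. ∠ENP = 81°  [linear pair at N on AP]
2. ∠PEW = 34°  [△PNE]
3. ∠EWP = 19°  [△WPE]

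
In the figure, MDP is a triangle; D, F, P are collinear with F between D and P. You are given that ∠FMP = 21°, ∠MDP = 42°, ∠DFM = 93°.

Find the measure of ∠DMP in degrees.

∠DMP = 66°

1. ∠MFP = 87°  [linear pair at F on DP]
2. ∠FPM = 72°  [△MFP]
3. ∠DPM = 72°  [F on ray PD]
4. ∠DMP = 66°  [△MDP]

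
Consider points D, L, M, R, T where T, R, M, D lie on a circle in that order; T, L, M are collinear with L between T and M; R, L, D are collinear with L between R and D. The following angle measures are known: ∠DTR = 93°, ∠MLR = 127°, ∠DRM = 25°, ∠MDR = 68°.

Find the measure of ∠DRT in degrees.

∠DRT = 59°

1. ∠RLT = 53°  [linear pair at L on TM]
2. ∠MTR = 68°  [same arc RM]
3. ∠DRT = 59°  [△TLR]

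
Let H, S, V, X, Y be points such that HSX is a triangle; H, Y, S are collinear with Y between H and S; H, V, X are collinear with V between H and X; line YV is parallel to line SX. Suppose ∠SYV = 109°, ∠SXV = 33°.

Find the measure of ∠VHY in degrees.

1. ∠HYV = 71°  [linear pair at Y on HS]
2. ∠HXS = 33°  [V on ray XH]
3. ∠HSX = 71°  [YV∥SX, corresponding at Y]
4. ∠SHX = 76°  [△HSX]
5. ∠VHY = 76°  [Y on HS, V on HX]

∠VHY = 76°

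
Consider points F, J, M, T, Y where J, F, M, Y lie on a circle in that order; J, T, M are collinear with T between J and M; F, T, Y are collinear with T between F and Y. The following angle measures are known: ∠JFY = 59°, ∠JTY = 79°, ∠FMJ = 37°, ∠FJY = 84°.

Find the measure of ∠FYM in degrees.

∠FYM = 20°

1. ∠JMY = 59°  [same arc JY]
2. ∠MTY = 101°  [linear pair at T on JM]
3. ∠FYM = 20°  [△MTY]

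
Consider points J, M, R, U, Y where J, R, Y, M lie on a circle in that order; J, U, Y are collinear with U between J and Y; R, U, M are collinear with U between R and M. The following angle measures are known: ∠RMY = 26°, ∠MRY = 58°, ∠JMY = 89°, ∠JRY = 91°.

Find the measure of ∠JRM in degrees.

∠JRM = 33°

1. ∠MJY = 58°  [same arc YM]
2. ∠JYM = 33°  [△JYM]
3. ∠JRM = 33°  [same arc JM]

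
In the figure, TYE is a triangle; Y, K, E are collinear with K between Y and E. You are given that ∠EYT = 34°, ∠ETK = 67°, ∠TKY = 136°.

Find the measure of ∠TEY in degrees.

∠TEY = 69°

1. ∠EKT = 44°  [linear pair at K on YE]
2. ∠KET = 69°  [△TKE]
3. ∠TEY = 69°  [K on ray EY]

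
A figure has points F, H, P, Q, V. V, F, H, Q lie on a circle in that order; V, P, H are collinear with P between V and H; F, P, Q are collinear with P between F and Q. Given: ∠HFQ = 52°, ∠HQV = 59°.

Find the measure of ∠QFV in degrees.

∠QFV = 69°

1. ∠HVQ = 52°  [same arc HQ]
2. ∠QHV = 69°  [△VHQ]
3. ∠QFV = 69°  [same arc VQ]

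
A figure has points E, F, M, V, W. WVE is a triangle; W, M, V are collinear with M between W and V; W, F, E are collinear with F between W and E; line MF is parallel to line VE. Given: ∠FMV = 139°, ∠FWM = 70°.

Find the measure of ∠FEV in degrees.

1. ∠FMW = 41°  [linear pair at M on WV]
2. ∠MFW = 69°  [△WMF]
3. ∠EFM = 111°  [linear pair at F on WE]
4. ∠FEV = 69°  [MF∥VE, co-interior at E–F]

∠FEV = 69°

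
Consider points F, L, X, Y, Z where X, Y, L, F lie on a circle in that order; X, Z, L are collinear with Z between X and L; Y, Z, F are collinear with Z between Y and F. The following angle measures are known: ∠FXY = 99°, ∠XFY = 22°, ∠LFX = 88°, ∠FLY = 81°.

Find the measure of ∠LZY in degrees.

1. ∠FYX = 59°  [△XYF]
2. ∠XLY = 22°  [same arc XY]
3. ∠LYX = 92°  [cyclic XYLF, opposite ∠Y+∠F]
4. ∠LXY = 66°  [△XYL]
5. ∠XZY = 55°  [△XZY]
6. ∠LZY = 125°  [linear pair at Z on XL]

∠LZY = 125°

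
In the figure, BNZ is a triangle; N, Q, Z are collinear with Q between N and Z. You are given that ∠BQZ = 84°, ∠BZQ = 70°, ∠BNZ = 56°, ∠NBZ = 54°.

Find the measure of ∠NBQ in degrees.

∠NBQ = 28°

1. ∠BQN = 96°  [linear pair at Q on NZ]
2. ∠BNQ = 56°  [Q on ray NZ]
3. ∠NBQ = 28°  [△BNQ]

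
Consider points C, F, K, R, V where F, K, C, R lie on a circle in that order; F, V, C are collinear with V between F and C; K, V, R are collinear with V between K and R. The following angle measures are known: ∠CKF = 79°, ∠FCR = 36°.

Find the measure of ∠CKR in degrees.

1. ∠CRF = 101°  [cyclic FKCR, opposite ∠K+∠R]
2. ∠CFR = 43°  [△FCR]
3. ∠CKR = 43°  [same arc CR]

∠CKR = 43°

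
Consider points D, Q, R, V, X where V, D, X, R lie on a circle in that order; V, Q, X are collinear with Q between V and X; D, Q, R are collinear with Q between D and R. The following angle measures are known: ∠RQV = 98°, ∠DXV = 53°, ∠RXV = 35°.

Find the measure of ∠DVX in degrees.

∠DVX = 63°

1. ∠DQX = 98°  [vertical angles at Q]
2. ∠RDV = 35°  [same arc VR]
3. ∠DQV = 82°  [linear pair at Q on VX]
4. ∠DVX = 63°  [△VQD]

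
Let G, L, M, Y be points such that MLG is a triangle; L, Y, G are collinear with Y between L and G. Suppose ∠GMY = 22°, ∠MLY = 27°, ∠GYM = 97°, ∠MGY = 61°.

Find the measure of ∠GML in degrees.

1. ∠GLM = 27°  [Y on ray LG]
2. ∠LGM = 61°  [Y on ray GL]
3. ∠GML = 92°  [△MLG]

∠GML = 92°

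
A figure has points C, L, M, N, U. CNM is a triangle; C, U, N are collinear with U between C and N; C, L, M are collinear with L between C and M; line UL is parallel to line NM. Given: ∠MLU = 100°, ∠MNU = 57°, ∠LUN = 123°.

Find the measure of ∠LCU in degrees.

∠LCU = 43°

1. ∠CLU = 80°  [linear pair at L on CM]
2. ∠CUL = 57°  [linear pair at U on CN]
3. ∠LCU = 43°  [△CUL]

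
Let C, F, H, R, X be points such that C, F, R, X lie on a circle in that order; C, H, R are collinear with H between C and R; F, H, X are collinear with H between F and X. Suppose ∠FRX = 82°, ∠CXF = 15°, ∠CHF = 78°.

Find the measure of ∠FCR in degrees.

1. ∠FCX = 98°  [cyclic CFRX, opposite ∠C+∠R]
2. ∠CFX = 67°  [△CFX]
3. ∠FCR = 35°  [△CHF]

∠FCR = 35°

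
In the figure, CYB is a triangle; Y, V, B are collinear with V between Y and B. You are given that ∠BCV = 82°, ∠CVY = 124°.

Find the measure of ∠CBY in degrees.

∠CBY = 42°

1. ∠BVC = 56°  [linear pair at V on YB]
2. ∠CBV = 42°  [△CVB]
3. ∠CBY = 42°  [V on ray BY]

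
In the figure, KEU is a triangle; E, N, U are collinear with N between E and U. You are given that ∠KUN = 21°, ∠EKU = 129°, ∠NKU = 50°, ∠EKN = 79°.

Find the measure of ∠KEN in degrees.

∠KEN = 30°

1. ∠EUK = 21°  [N on ray UE]
2. ∠KEU = 30°  [△KEU]
3. ∠KEN = 30°  [N on ray EU]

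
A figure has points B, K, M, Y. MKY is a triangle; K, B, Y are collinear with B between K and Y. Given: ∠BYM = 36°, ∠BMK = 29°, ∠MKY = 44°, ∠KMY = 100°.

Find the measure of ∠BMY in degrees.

∠BMY = 71°

1. ∠BKM = 44°  [B on ray KY]
2. ∠KBM = 107°  [△MKB]
3. ∠MBY = 73°  [linear pair at B on KY]
4. ∠BMY = 71°  [△MBY]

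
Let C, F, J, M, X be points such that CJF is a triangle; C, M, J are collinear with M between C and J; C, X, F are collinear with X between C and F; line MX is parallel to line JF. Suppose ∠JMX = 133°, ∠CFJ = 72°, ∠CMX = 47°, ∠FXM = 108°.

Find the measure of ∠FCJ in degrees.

1. ∠CXM = 72°  [MX∥JF, corresponding at X]
2. ∠MCX = 61°  [△CMX]
3. ∠FCJ = 61°  [M on CJ, X on CF]

∠FCJ = 61°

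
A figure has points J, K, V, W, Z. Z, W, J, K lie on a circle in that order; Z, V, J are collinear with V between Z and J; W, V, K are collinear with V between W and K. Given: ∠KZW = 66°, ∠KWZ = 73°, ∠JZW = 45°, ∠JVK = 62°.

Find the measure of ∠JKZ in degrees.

∠JKZ = 86°

1. ∠WKZ = 41°  [△ZWK]
2. ∠KJZ = 73°  [same arc ZK]
3. ∠KVZ = 118°  [linear pair at V on ZJ]
4. ∠JZK = 21°  [△ZVK]
5. ∠JKZ = 86°  [△ZJK]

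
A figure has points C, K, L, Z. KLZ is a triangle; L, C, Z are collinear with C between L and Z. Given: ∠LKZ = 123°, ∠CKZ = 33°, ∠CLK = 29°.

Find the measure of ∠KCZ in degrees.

∠KCZ = 119°

1. ∠KLZ = 29°  [C on ray LZ]
2. ∠KZL = 28°  [△KLZ]
3. ∠CZK = 28°  [C on ray ZL]
4. ∠KCZ = 119°  [△KCZ]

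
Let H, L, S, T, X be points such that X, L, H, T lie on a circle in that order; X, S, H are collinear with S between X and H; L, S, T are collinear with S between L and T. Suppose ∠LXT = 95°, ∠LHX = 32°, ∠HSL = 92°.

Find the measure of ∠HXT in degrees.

∠HXT = 56°

1. ∠LTX = 32°  [same arc XL]
2. ∠TSX = 92°  [vertical angles at S]
3. ∠HXT = 56°  [△XST]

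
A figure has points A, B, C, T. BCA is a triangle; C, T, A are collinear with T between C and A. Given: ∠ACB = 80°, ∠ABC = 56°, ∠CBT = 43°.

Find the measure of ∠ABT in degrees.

1. ∠BAC = 44°  [△BCA]
2. ∠BCT = 80°  [T on ray CA]
3. ∠BTC = 57°  [△BCT]
4. ∠BAT = 44°  [T on ray AC]
5. ∠ATB = 123°  [linear pair at T on CA]
6. ∠ABT = 13°  [△BTA]

∠ABT = 13°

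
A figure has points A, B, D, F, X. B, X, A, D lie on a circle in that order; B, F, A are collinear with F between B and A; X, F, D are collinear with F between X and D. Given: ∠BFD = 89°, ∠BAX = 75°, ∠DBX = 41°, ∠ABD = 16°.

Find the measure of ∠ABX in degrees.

∠ABX = 25°

1. ∠AFX = 89°  [vertical angles at F]
2. ∠BDX = 75°  [△BFD]
3. ∠BXD = 64°  [△BXD]
4. ∠BFX = 91°  [linear pair at F on BA]
5. ∠ABX = 25°  [△BFX]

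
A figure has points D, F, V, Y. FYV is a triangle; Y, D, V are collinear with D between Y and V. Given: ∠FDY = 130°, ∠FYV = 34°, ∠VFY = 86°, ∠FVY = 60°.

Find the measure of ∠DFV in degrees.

1. ∠FDV = 50°  [linear pair at D on YV]
2. ∠DVF = 60°  [D on ray VY]
3. ∠DFV = 70°  [△FDV]

∠DFV = 70°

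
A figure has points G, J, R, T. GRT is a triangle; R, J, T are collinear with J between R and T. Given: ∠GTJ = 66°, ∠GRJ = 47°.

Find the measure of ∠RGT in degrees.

1. ∠GTR = 66°  [J on ray TR]
2. ∠GRT = 47°  [J on ray RT]
3. ∠RGT = 67°  [△GRT]

∠RGT = 67°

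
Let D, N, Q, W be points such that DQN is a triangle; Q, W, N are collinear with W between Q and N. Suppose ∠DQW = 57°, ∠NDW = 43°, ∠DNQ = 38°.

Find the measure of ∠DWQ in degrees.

1. ∠DNW = 38°  [W on ray NQ]
2. ∠DWN = 99°  [△DWN]
3. ∠DWQ = 81°  [linear pair at W on QN]

∠DWQ = 81°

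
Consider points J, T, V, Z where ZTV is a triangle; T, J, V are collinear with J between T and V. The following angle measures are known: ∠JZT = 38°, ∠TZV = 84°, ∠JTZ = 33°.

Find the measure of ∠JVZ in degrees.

1. ∠VTZ = 33°  [J on ray TV]
2. ∠TVZ = 63°  [△ZTV]
3. ∠JVZ = 63°  [J on ray VT]

∠JVZ = 63°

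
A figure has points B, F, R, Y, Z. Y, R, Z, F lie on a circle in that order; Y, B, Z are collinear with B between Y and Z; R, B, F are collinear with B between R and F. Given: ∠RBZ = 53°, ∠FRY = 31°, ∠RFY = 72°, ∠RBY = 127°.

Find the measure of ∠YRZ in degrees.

∠YRZ = 86°

1. ∠RYZ = 22°  [△YBR]
2. ∠RZY = 72°  [same arc YR]
3. ∠YRZ = 86°  [△YRZ]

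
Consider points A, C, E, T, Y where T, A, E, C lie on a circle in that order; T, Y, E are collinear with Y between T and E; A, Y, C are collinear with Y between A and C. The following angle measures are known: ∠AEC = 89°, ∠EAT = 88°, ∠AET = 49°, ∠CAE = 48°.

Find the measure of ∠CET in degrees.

∠CET = 40°

1. ∠ECT = 92°  [cyclic TAEC, opposite ∠A+∠C]
2. ∠CTE = 48°  [same arc EC]
3. ∠CET = 40°  [△TEC]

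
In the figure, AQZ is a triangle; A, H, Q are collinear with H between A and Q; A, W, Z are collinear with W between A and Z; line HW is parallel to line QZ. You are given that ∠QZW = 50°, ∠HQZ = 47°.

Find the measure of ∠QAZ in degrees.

∠QAZ = 83°

1. ∠AZQ = 50°  [W on ray ZA]
2. ∠AQZ = 47°  [H on ray QA]
3. ∠QAZ = 83°  [△AQZ]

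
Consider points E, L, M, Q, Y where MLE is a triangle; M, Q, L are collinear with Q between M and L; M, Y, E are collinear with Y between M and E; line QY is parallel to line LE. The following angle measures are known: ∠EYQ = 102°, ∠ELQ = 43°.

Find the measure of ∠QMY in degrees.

∠QMY = 59°

1. ∠MYQ = 78°  [linear pair at Y on ME]
2. ∠ELM = 43°  [Q on ray LM]
3. ∠LEM = 78°  [QY∥LE, corresponding at Y]
4. ∠EML = 59°  [△MLE]
5. ∠QMY = 59°  [Q on ML, Y on ME]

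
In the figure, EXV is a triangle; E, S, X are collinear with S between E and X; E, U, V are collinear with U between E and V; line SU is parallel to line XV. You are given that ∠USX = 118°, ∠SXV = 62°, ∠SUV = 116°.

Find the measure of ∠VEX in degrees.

∠VEX = 54°

1. ∠ESU = 62°  [linear pair at S on EX]
2. ∠EUS = 64°  [linear pair at U on EV]
3. ∠SEU = 54°  [△ESU]
4. ∠VEX = 54°  [S on EX, U on EV]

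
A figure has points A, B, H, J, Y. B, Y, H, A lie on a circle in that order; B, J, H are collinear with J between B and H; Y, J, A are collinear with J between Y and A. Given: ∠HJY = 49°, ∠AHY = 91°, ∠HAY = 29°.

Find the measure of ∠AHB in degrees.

∠AHB = 20°

1. ∠AJB = 49°  [vertical angles at J]
2. ∠AJH = 131°  [linear pair at J on BH]
3. ∠AHB = 20°  [△HJA]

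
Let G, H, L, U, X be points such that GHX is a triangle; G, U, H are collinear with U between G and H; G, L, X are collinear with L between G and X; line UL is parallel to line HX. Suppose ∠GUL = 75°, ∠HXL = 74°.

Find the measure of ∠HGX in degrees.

∠HGX = 31°

1. ∠GHX = 75°  [UL∥HX, corresponding at U]
2. ∠GXH = 74°  [L on ray XG]
3. ∠HGX = 31°  [△GHX]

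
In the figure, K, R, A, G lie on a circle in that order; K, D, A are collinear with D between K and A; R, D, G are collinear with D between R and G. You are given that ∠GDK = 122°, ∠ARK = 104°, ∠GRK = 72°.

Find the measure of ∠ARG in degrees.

1. ∠AGK = 76°  [cyclic KRAG, opposite ∠R+∠G]
2. ∠GAK = 72°  [same arc KG]
3. ∠AKG = 32°  [△KAG]
4. ∠ARG = 32°  [same arc AG]

∠ARG = 32°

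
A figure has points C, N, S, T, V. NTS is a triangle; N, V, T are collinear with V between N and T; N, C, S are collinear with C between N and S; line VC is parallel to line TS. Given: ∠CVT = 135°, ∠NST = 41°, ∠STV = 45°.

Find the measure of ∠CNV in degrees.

∠CNV = 94°

1. ∠CVN = 45°  [linear pair at V on NT]
2. ∠NCV = 41°  [VC∥TS, corresponding at C]
3. ∠CNV = 94°  [△NVC]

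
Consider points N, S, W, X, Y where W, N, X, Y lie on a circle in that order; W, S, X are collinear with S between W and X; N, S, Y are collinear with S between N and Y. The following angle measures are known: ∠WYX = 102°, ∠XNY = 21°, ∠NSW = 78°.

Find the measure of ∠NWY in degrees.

∠NWY = 66°

1. ∠XWY = 21°  [same arc XY]
2. ∠XSY = 78°  [vertical angles at S]
3. ∠WXY = 57°  [△WXY]
4. ∠WSY = 102°  [linear pair at S on WX]
5. ∠WNY = 57°  [same arc WY]
6. ∠NYW = 57°  [△WSY]
7. ∠NWY = 66°  [△WNY]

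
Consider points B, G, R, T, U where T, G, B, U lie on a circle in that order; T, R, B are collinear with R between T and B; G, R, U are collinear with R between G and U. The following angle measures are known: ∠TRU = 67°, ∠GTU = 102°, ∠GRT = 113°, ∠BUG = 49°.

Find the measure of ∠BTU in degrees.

1. ∠GBU = 78°  [cyclic TGBU, opposite ∠T+∠B]
2. ∠BGU = 53°  [△GBU]
3. ∠BTU = 53°  [same arc BU]

∠BTU = 53°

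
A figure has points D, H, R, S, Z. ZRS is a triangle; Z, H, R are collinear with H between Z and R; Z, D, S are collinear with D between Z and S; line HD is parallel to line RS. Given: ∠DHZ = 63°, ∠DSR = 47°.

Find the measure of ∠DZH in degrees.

1. ∠SRZ = 63°  [HD∥RS, corresponding at H]
2. ∠RSZ = 47°  [D on ray SZ]
3. ∠RZS = 70°  [△ZRS]
4. ∠DZH = 70°  [H on ZR, D on ZS]

∠DZH = 70°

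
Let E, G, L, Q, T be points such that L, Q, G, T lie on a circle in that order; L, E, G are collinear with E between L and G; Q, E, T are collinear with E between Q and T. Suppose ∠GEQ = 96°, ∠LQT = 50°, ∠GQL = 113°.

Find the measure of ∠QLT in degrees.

1. ∠LEQ = 84°  [linear pair at E on LG]
2. ∠GLQ = 46°  [△LEQ]
3. ∠LGQ = 21°  [△LQG]
4. ∠LTQ = 21°  [same arc LQ]
5. ∠QLT = 109°  [△LQT]

∠QLT = 109°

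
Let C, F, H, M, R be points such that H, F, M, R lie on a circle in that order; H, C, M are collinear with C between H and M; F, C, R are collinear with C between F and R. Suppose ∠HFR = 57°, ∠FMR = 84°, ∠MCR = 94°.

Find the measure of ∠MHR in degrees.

∠MHR = 67°

1. ∠FHR = 96°  [cyclic HFMR, opposite ∠H+∠M]
2. ∠HCR = 86°  [linear pair at C on HM]
3. ∠FRH = 27°  [△HFR]
4. ∠MHR = 67°  [△HCR]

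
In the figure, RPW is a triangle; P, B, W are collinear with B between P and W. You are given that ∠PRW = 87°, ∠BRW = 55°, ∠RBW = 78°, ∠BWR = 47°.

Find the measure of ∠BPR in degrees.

1. ∠PWR = 47°  [B on ray WP]
2. ∠RPW = 46°  [△RPW]
3. ∠BPR = 46°  [B on ray PW]

∠BPR = 46°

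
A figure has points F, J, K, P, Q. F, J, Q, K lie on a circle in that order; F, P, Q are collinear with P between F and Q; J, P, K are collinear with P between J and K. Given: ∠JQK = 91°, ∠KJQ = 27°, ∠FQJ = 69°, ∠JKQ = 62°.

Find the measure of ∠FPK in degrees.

1. ∠KFQ = 27°  [same arc QK]
2. ∠FKJ = 69°  [same arc FJ]
3. ∠FPK = 84°  [△FPK]

∠FPK = 84°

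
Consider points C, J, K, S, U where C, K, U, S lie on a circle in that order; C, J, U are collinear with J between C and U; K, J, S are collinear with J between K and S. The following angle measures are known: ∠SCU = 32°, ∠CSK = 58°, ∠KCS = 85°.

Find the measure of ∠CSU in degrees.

1. ∠CKS = 37°  [△CKS]
2. ∠CUS = 37°  [same arc CS]
3. ∠CSU = 111°  [△CUS]

∠CSU = 111°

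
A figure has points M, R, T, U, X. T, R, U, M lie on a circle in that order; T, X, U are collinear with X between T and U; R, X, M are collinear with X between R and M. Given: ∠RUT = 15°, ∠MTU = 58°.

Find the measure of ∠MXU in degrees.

1. ∠RMT = 15°  [same arc TR]
2. ∠MXT = 107°  [△TXM]
3. ∠MXU = 73°  [linear pair at X on TU]

∠MXU = 73°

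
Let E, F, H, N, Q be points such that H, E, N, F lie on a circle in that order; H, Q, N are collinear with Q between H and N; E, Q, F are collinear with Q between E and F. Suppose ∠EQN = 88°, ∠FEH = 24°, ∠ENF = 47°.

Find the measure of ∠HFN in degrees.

∠HFN = 87°

1. ∠FQH = 88°  [vertical angles at Q]
2. ∠FNH = 24°  [same arc HF]
3. ∠EHF = 133°  [cyclic HENF, opposite ∠H+∠N]
4. ∠EFH = 23°  [△HEF]
5. ∠FHN = 69°  [△HQF]
6. ∠HFN = 87°  [△HNF]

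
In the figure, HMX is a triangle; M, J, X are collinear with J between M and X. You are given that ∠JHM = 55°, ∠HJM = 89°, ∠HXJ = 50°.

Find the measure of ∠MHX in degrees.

∠MHX = 94°

1. ∠HMJ = 36°  [△HMJ]
2. ∠HXM = 50°  [J on ray XM]
3. ∠HMX = 36°  [J on ray MX]
4. ∠MHX = 94°  [△HMX]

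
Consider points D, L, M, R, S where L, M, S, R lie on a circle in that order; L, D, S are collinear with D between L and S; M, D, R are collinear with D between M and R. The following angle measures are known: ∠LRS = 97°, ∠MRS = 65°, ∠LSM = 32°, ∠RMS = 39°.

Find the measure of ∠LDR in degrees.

1. ∠LRM = 32°  [same arc LM]
2. ∠RLS = 39°  [same arc SR]
3. ∠LDR = 109°  [△LDR]

∠LDR = 109°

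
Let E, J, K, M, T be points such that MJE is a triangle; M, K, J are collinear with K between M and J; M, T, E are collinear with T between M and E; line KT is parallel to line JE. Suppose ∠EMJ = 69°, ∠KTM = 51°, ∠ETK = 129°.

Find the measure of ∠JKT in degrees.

1. ∠KMT = 69°  [K on MJ, T on ME]
2. ∠MKT = 60°  [△MKT]
3. ∠JKT = 120°  [linear pair at K on MJ]

∠JKT = 120°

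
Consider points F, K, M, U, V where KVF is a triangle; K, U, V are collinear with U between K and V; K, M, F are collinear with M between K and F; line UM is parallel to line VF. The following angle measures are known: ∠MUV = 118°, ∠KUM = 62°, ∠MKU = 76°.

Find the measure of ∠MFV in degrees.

1. ∠KMU = 42°  [△KUM]
2. ∠FMU = 138°  [linear pair at M on KF]
3. ∠MFV = 42°  [UM∥VF, co-interior at F–M]

∠MFV = 42°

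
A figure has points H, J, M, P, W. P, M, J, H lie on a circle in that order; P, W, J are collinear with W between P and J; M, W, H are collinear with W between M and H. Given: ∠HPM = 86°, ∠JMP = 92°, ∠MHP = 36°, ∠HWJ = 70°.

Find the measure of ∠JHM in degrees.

1. ∠HMP = 58°  [△PMH]
2. ∠HJP = 58°  [same arc PH]
3. ∠JHM = 52°  [△JWH]

∠JHM = 52°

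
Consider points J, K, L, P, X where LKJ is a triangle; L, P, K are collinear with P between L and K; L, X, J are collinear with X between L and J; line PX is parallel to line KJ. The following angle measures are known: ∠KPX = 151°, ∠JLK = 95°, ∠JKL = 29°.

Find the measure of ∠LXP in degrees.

∠LXP = 56°

1. ∠LPX = 29°  [linear pair at P on LK]
2. ∠PLX = 95°  [P on LK, X on LJ]
3. ∠LXP = 56°  [△LPX]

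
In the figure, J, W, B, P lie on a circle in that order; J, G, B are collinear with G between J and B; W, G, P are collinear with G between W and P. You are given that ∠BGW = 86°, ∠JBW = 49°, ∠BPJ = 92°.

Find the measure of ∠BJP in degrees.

1. ∠JGP = 86°  [vertical angles at G]
2. ∠JPW = 49°  [same arc JW]
3. ∠BJP = 45°  [△JGP]

∠BJP = 45°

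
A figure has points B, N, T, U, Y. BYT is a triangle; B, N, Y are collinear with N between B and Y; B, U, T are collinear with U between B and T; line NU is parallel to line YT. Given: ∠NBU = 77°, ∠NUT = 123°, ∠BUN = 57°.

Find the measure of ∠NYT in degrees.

∠NYT = 46°

1. ∠BNU = 46°  [△BNU]
2. ∠UNY = 134°  [linear pair at N on BY]
3. ∠NYT = 46°  [NU∥YT, co-interior at Y–N]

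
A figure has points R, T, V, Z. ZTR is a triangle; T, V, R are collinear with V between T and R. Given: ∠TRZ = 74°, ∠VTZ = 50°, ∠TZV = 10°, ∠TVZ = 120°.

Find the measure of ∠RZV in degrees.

∠RZV = 46°

1. ∠VRZ = 74°  [V on ray RT]
2. ∠RVZ = 60°  [linear pair at V on TR]
3. ∠RZV = 46°  [△ZVR]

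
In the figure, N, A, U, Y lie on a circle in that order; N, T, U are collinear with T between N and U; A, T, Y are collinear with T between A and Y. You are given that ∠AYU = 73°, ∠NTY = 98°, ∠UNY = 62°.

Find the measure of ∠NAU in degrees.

1. ∠ANU = 73°  [same arc AU]
2. ∠ATU = 98°  [vertical angles at T]
3. ∠UAY = 62°  [same arc UY]
4. ∠AUN = 20°  [△ATU]
5. ∠NAU = 87°  [△NAU]

∠NAU = 87°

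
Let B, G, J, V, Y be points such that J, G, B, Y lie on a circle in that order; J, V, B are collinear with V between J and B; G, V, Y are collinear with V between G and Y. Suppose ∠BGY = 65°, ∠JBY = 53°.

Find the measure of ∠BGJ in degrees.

1. ∠BJY = 65°  [same arc BY]
2. ∠BYJ = 62°  [△JBY]
3. ∠BGJ = 118°  [cyclic JGBY, opposite ∠G+∠Y]

∠BGJ = 118°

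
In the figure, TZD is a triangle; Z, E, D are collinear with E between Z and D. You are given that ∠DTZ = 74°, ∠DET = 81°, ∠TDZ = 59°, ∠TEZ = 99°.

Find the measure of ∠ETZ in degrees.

∠ETZ = 34°

1. ∠DZT = 47°  [△TZD]
2. ∠EZT = 47°  [E on ray ZD]
3. ∠ETZ = 34°  [△TZE]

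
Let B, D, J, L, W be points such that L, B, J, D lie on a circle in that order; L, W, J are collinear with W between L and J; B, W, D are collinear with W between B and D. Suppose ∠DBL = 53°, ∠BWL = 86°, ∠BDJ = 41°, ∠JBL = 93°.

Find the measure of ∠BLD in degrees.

1. ∠BLJ = 41°  [△LWB]
2. ∠BJL = 46°  [△LBJ]
3. ∠BDL = 46°  [same arc LB]
4. ∠BLD = 81°  [△LBD]

∠BLD = 81°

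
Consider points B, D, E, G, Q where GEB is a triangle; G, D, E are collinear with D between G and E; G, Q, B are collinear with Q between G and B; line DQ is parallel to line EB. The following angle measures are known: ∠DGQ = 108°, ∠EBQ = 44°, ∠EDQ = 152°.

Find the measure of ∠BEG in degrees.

1. ∠BGE = 108°  [D on GE, Q on GB]
2. ∠EBG = 44°  [Q on ray BG]
3. ∠BEG = 28°  [△GEB]

∠BEG = 28°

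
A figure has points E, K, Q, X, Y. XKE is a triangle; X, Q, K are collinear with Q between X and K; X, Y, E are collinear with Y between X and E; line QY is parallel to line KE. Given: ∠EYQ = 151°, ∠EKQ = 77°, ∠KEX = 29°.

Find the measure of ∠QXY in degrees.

∠QXY = 74°

1. ∠EKX = 77°  [Q on ray KX]
2. ∠EXK = 74°  [△XKE]
3. ∠QXY = 74°  [Q on XK, Y on XE]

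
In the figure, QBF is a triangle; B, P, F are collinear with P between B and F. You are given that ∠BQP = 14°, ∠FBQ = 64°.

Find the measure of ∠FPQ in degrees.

∠FPQ = 78°

1. ∠PBQ = 64°  [P on ray BF]
2. ∠BPQ = 102°  [△QBP]
3. ∠FPQ = 78°  [linear pair at P on BF]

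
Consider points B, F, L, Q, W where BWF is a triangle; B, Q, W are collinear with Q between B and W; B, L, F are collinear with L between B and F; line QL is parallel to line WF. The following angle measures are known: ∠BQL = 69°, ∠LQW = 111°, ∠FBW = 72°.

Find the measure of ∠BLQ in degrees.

1. ∠BWF = 69°  [QL∥WF, corresponding at Q]
2. ∠BFW = 39°  [△BWF]
3. ∠BLQ = 39°  [QL∥WF, corresponding at L]

∠BLQ = 39°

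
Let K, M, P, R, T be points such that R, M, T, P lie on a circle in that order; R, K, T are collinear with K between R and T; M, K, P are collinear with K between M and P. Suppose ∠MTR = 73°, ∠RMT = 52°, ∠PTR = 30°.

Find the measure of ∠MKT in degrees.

∠MKT = 85°

1. ∠MPR = 73°  [same arc RM]
2. ∠RPT = 128°  [cyclic RMTP, opposite ∠M+∠P]
3. ∠PRT = 22°  [△RTP]
4. ∠PKR = 85°  [△RKP]
5. ∠MKT = 85°  [vertical angles at K]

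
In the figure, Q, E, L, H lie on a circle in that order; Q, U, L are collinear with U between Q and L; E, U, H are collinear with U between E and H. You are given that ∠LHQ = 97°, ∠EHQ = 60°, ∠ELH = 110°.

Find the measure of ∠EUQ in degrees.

1. ∠LEQ = 83°  [cyclic QELH, opposite ∠E+∠H]
2. ∠ELQ = 60°  [same arc QE]
3. ∠EQH = 70°  [cyclic QELH, opposite ∠Q+∠L]
4. ∠EQL = 37°  [△QEL]
5. ∠HEQ = 50°  [△QEH]
6. ∠EUQ = 93°  [△QUE]

∠EUQ = 93°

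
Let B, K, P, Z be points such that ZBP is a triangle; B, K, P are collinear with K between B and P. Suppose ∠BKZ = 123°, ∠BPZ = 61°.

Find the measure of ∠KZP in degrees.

∠KZP = 62°

1. ∠PKZ = 57°  [linear pair at K on BP]
2. ∠KPZ = 61°  [K on ray PB]
3. ∠KZP = 62°  [△ZKP]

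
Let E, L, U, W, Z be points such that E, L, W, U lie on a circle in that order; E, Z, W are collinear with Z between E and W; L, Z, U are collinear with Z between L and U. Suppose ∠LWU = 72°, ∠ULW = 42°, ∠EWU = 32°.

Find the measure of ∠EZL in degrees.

∠EZL = 82°

1. ∠LUW = 66°  [△LWU]
2. ∠ELU = 32°  [same arc EU]
3. ∠LEW = 66°  [same arc LW]
4. ∠EZL = 82°  [△EZL]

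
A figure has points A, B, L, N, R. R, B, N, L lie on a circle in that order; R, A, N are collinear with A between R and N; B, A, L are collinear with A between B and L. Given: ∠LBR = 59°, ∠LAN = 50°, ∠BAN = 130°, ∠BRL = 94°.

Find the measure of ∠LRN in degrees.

1. ∠BLR = 27°  [△RBL]
2. ∠LAR = 130°  [linear pair at A on RN]
3. ∠LRN = 23°  [△RAL]

∠LRN = 23°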